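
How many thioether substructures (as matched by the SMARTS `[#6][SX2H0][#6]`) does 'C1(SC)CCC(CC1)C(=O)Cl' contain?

1

[#6][SX2H0][#6] is the SMARTS for a thioether: an aliphatic sulfur bridging two carbons with no H on the sulfur.
Exactly one fragment in the molecule meets all constraints, giving 1 match.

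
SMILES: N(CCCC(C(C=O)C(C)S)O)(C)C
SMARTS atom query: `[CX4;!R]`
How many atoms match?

Check the 14 heavy atoms by environment: 9× C (X4, acyclic) → match; 1× N (X3, acyclic) → no; 1× O (X2, acyclic) → no; 1× S (X2, acyclic) → no; 1× C (X3, acyclic) → no; 1× O (X1, acyclic) → no.
That gives 9 matching atoms.

9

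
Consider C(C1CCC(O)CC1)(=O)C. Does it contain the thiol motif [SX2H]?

No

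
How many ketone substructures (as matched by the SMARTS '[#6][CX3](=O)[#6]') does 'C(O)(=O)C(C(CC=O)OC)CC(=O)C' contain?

1

[#6][CX3](=O)[#6] is the SMARTS for a ketone: a carbonyl carbon (no H) flanked by two carbons.
Exactly one fragment in the molecule meets all constraints, giving 1 match.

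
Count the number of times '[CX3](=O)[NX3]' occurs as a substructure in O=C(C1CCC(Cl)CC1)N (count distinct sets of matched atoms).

[CX3](=O)[NX3] is the SMARTS for an amide: a carbonyl carbon bonded to a trivalent nitrogen.
Exactly one fragment in the molecule meets all constraints, giving 1 match.

1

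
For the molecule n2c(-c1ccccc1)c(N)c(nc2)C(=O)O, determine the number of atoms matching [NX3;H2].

1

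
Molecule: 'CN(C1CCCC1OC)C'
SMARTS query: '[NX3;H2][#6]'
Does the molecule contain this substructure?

No

The pattern [NX3;H2][#6] describes a trivalent nitrogen with two H attached to carbon — a primary amine.
The closest candidate here is a dimethylamino group (-N(CH3)2), but the nitrogen has H0, not H2. No other fragment satisfies the full query, so there is no match.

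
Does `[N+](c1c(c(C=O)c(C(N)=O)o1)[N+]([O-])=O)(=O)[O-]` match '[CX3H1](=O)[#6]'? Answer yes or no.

Yes

The pattern [CX3H1](=O)[#6] describes an sp2 carbon with one H, double-bonded to O and single-bonded to carbon — an aldehyde.
The molecule carries an aldehyde (-CHO), whose atoms satisfy every constraint of the query, so the pattern matches.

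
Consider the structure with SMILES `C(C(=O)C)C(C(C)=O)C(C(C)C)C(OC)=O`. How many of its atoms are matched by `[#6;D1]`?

5

The query [#6;D1] means: carbon bonded to exactly one heavy atom.
Check the 16 heavy atoms by environment: 1× C (D2) → no; 6× C (D3) → no; 5× C (D1) → match; 3× O (D1) → no; 1× O (D2) → no.
That gives 5 matching atoms.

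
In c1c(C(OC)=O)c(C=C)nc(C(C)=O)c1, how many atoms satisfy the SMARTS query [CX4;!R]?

2

The query [CX4;!R] means: aliphatic carbon with four total connections, not in a ring.
Check the 15 heavy atoms by environment: 1× n (aromatic, X2, in 6-ring) → no; 5× c (aromatic, X3, in 6-ring) → no; 4× C (X3, acyclic) → no; 2× O (X1, acyclic) → no; 1× O (X2, acyclic) → no; 2× C (X4, acyclic) → match.
That gives 2 matching atoms.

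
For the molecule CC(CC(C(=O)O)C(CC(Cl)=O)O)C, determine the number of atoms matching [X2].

Check the 14 heavy atoms by environment: 7× C (X4) → no; 2× C (X3) → no; 2× O (X1) → no; 2× O (X2) → match; 1× Cl (X1) → no.
That gives 2 matching atoms.

2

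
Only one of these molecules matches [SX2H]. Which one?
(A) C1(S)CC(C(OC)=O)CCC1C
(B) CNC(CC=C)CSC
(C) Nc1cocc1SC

[SX2H] describes an aliphatic sulfur with two connections, one being H (a thiol).
(A) contains a thiol (-SH), which satisfies every atom and bond constraint.
(B) has a methylthio ether (-SCH3) but the sulfur has H0 (bonded to two carbons), not H1.
(C) has a methylthio ether (-SCH3) but the sulfur has H0 (bonded to two carbons), not H1.
So the answer is (A).

A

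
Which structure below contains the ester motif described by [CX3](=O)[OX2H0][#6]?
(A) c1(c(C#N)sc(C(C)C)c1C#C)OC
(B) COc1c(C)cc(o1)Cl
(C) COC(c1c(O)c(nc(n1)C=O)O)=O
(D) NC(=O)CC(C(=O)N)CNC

C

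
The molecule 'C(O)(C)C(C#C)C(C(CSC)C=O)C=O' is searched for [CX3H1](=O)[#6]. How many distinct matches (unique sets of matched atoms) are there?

[CX3H1](=O)[#6] is the SMARTS for an aldehyde: an sp2 carbon with one H, double-bonded to O and single-bonded to carbon.
The molecule carries 2 separate instances of an aldehyde (-CHO) meeting every constraint; each maps to a distinct set of atoms, giving 2 matches.

2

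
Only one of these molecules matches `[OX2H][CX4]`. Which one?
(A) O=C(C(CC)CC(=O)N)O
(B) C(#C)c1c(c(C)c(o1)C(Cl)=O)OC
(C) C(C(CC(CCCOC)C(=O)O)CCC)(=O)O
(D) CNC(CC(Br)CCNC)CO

[OX2H][CX4] describes a hydroxyl oxygen bound to an sp3 (X4) carbon (an aliphatic alcohol).
(A) has a carboxylic acid group (-C(=O)OH) but the -OH is on a CX3 carbonyl carbon, not a CX4 carbon.
(B) has a methoxy ether (-OCH3) but the oxygen has H0 (ether), not H1.
(C) has a methoxy ether (-OCH3) but the oxygen has H0 (ether), not H1.
(D) contains a hydroxyl group (-OH), which satisfies every atom and bond constraint.
So the answer is (D).

D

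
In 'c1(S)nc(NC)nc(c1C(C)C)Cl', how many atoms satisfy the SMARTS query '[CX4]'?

4

The query [CX4] means: C with X4: aliphatic carbon with exactly 4 total connections (bonds + H).
Check the 13 heavy atoms by environment: 2× n (aromatic, X2) → no; 4× c (aromatic, X3) → no; 1× S (X2) → no; 4× C (X4) → match; 1× N (X3) → no; 1× Cl (X1) → no.
That gives 4 matching atoms.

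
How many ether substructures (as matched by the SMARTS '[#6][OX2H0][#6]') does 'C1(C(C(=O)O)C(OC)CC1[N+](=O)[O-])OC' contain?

2

[#6][OX2H0][#6] is the SMARTS for an ether: an aliphatic oxygen bridging two carbons with no H on the oxygen.
The molecule carries 2 separate instances of a methoxy ether (-OCH3) meeting every constraint; each maps to a distinct set of atoms, giving 2 matches.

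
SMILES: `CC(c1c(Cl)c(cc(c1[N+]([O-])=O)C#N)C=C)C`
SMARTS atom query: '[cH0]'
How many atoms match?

5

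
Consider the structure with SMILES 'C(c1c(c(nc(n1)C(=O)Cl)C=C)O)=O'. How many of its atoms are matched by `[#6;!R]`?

The query [#6;!R] means: carbon not in any ring.
Check the 14 heavy atoms by environment: 2× n (aromatic, in 6-ring) → no; 4× c (aromatic, in 6-ring) → no; 4× C (acyclic) → match; 3× O (acyclic) → no; 1× Cl (acyclic) → no.
That gives 4 matching atoms.

4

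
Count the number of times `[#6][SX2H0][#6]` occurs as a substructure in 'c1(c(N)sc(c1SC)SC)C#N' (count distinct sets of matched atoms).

2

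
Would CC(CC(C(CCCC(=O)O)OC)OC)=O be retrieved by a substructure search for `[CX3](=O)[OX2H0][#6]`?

The pattern [CX3](=O)[OX2H0][#6] describes a carbonyl carbon bonded to an oxygen that is itself bonded to carbon (no H on that O) — an ester.
The closest candidate here is a methoxy ether (-OCH3), but the ether oxygen is not adjacent to a C=O carbon. No other fragment satisfies the full query, so there is no match.

No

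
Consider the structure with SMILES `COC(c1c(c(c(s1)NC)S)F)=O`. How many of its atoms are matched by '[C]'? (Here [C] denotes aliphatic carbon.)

The query [C] means: uppercase C matches aliphatic (non-aromatic) carbon only.
Check the 13 heavy atoms by environment: 1× s (aromatic) → no; 4× c (aromatic) → no; 1× S → no; 1× F → no; 1× N → no; 3× C → match; 2× O → no.
That gives 3 matching atoms.

3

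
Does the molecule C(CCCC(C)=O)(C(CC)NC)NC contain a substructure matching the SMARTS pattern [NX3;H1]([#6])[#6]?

Yes

The pattern [NX3;H1]([#6])[#6] describes a trivalent nitrogen with one H, bonded to two carbons — a secondary amine.
The molecule carries an N-methylamino group (-NHCH3), whose atoms satisfy every constraint of the query, so the pattern matches.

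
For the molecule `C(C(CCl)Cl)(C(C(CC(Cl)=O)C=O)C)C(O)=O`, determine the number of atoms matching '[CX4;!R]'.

7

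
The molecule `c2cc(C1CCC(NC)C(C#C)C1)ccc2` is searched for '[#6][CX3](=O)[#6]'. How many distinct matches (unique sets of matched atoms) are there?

0

[#6][CX3](=O)[#6] is the SMARTS for a ketone: a carbonyl carbon (no H) flanked by two carbons.
No fragment in the molecule satisfies every constraint, giving 0 matches.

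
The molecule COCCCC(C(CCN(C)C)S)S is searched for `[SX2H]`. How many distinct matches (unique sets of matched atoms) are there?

2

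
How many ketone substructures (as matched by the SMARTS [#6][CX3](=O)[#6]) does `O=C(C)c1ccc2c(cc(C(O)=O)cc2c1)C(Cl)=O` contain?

[#6][CX3](=O)[#6] is the SMARTS for a ketone: a carbonyl carbon (no H) flanked by two carbons.
Exactly one fragment in the molecule meets all constraints, giving 1 match.

1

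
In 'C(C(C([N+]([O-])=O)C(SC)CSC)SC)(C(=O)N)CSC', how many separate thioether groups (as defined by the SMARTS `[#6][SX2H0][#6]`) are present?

4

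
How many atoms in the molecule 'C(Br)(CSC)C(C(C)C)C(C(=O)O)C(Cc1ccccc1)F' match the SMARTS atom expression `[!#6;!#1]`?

5

Check the 22 heavy atoms by environment: 11× C → no; 2× O → match; 6× c (aromatic) → no; 1× Br → match; 1× S → match; 1× F → match.
Summing the matching environments: 2 + 1 + 1 + 1 = 5 matching atoms.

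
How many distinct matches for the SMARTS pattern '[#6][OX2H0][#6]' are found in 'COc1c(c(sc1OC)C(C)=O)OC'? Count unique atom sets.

[#6][OX2H0][#6] is the SMARTS for an ether: an aliphatic oxygen bridging two carbons with no H on the oxygen.
The molecule carries 3 separate instances of a methoxy ether (-OCH3) meeting every constraint; each maps to a distinct set of atoms, giving 3 matches.

3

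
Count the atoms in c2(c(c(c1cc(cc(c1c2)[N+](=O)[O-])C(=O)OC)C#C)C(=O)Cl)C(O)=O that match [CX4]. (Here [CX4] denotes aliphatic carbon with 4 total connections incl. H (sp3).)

1

The query [CX4] means: C with X4: aliphatic carbon with exactly 4 total connections (bonds + H).
Check the 25 heavy atoms by environment: 10× c (aromatic, X3) → no; 3× C (X3) → no; 4× O (X1) → no; 2× O (X2) → no; 1× C (X4) → match; 1× Cl (X1) → no; 2× C (X2) → no; 1× N (charge +1, X3) → no; 1× O (charge -1, X1) → no.
That gives 1 matching atom.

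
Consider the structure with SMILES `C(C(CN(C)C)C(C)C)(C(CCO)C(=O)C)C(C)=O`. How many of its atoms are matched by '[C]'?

15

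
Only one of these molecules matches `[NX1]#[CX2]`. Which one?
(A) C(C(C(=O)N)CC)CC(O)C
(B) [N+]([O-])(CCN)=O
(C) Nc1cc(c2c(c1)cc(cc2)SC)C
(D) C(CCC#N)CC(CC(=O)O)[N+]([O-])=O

D

[NX1]#[CX2] describes a nitrogen triple-bonded to a two-connected carbon (a nitrile).
(A) has a primary amide (-C(=O)NH2) but the nitrogen is NX3, not NX1.
(B) has a primary amino group (-NH2) but the nitrogen is NX3 (three connections), not NX1 triple-bonded.
(C) has a primary amino group (-NH2) but the nitrogen is NX3 (three connections), not NX1 triple-bonded.
(D) contains a nitrile (-C#N), which satisfies every atom and bond constraint.
So the answer is (D).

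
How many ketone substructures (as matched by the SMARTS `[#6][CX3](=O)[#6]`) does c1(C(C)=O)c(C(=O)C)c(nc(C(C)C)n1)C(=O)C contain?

3

[#6][CX3](=O)[#6] is the SMARTS for a ketone: a carbonyl carbon (no H) flanked by two carbons.
The molecule carries 3 separate instances of an acetyl/ketone group (-C(=O)CH3) meeting every constraint; each maps to a distinct set of atoms, giving 3 matches.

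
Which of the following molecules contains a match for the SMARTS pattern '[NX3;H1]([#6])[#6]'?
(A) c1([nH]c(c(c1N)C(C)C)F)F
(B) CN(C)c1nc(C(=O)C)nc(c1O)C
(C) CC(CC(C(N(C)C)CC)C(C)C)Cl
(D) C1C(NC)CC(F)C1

D

[NX3;H1]([#6])[#6] describes a trivalent nitrogen with one H, bonded to two carbons (a secondary amine).
(A) has a primary amino group (-NH2) but the nitrogen has H2 and only one carbon neighbour.
(B) has a dimethylamino group (-N(CH3)2) but the nitrogen has H0, not H1.
(C) has a dimethylamino group (-N(CH3)2) but the nitrogen has H0, not H1.
(D) contains an N-methylamino group (-NHCH3), which satisfies every atom and bond constraint.
So the answer is (D).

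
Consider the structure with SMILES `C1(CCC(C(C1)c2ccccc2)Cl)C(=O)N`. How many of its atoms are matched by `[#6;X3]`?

Check the 16 heavy atoms by environment: 6× C (X4) → no; 1× Cl (X1) → no; 6× c (aromatic, X3) → match; 1× C (X3) → match; 1× O (X1) → no; 1× N (X3) → no.
Summing the matching environments: 6 + 1 = 7 matching atoms.

7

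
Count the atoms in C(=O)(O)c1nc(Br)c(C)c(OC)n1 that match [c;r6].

4

The query [c;r6] means: aromatic carbon that belongs to a six-membered ring.
Check the 13 heavy atoms by environment: 2× n (aromatic, in 6-ring) → no; 4× c (aromatic, in 6-ring) → match; 3× O (acyclic) → no; 3× C (acyclic) → no; 1× Br (acyclic) → no.
That gives 4 matching atoms.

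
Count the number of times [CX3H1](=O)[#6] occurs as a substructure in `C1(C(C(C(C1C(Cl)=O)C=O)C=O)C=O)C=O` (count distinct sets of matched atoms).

[CX3H1](=O)[#6] is the SMARTS for an aldehyde: an sp2 carbon with one H, double-bonded to O and single-bonded to carbon.
The molecule carries 4 separate instances of an aldehyde (-CHO) meeting every constraint; each maps to a distinct set of atoms, giving 4 matches.

4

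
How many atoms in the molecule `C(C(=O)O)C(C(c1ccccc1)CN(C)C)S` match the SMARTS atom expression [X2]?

2

The query [X2] means: any atom with exactly two total connections (bonds + H).
Check the 17 heavy atoms by environment: 6× C (X4) → no; 6× c (aromatic, X3) → no; 1× S (X2) → match; 1× N (X3) → no; 1× C (X3) → no; 1× O (X1) → no; 1× O (X2) → match.
Summing the matching environments: 1 + 1 = 2 matching atoms.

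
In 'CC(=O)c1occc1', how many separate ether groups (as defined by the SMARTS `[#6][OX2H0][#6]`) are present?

0

[#6][OX2H0][#6] is the SMARTS for an ether: an aliphatic oxygen bridging two carbons with no H on the oxygen.
No fragment in the molecule satisfies every constraint, giving 0 matches.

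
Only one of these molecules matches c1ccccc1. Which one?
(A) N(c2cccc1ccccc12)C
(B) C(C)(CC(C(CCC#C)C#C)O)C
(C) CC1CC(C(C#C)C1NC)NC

A

c1ccccc1 describes six aromatic carbons in a ring (a benzene ring).
(A) contains the required atom environment, so the pattern matches.
(B) has a methyl group (-CH3) but no six-membered all-carbon aromatic ring is present.
(C) has a methyl group (-CH3) but no six-membered all-carbon aromatic ring is present.
So the answer is (A).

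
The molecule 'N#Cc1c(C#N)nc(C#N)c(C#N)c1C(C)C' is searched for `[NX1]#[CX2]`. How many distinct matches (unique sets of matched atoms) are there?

[NX1]#[CX2] is the SMARTS for a nitrile: a nitrogen triple-bonded to a two-connected carbon.
The molecule carries 4 separate instances of a nitrile (-C#N) meeting every constraint; each maps to a distinct set of atoms, giving 4 matches.

4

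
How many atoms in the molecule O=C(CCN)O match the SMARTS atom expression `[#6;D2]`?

Check the 6 heavy atoms by environment: 2× C (D2) → match; 1× N (D1) → no; 1× C (D3) → no; 2× O (D1) → no.
That gives 2 matching atoms.

2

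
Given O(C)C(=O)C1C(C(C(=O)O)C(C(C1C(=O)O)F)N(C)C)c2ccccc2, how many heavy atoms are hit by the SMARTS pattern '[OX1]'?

3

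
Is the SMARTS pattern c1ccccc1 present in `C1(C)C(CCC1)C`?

No

The pattern c1ccccc1 describes six aromatic carbons in a ring — a benzene ring.
The closest candidate here is a methyl group (-CH3), but no six-membered all-carbon aromatic ring is present. No other fragment satisfies the full query, so there is no match.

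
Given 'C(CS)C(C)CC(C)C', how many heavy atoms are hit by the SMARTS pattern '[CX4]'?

Check the 9 heavy atoms by environment: 8× C (X4) → match; 1× S (X2) → no.
That gives 8 matching atoms.

8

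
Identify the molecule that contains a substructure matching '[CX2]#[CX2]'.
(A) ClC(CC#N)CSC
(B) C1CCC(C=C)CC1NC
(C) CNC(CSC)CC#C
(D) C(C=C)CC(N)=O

[CX2]#[CX2] describes a carbon-carbon triple bond (an alkyne).
(A) has a nitrile (-C#N) but the triple bond is C#N, not C#C.
(B) has a vinyl group (-CH=CH2) but the C=C is a double bond; both carbons are CX3, not CX2.
(C) contains an ethynyl group (-C#CH), which satisfies every atom and bond constraint.
(D) has a vinyl group (-CH=CH2) but the C=C is a double bond; both carbons are CX3, not CX2.
So the answer is (C).

C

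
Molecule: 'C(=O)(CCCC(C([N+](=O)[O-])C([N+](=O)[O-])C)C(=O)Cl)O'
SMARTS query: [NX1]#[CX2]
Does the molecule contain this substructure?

No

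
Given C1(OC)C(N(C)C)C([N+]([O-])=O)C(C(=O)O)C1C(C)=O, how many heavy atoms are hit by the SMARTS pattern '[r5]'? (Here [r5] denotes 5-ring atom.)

5

Check the 19 heavy atoms by environment: 5× C (in 5-ring) → match; 1× N (charge +1, acyclic) → no; 1× O (charge -1, acyclic) → no; 5× O (acyclic) → no; 6× C (acyclic) → no; 1× N (acyclic) → no.
That gives 5 matching atoms.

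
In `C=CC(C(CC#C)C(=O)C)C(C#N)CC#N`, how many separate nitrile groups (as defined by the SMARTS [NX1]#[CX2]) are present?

2

[NX1]#[CX2] is the SMARTS for a nitrile: a nitrogen triple-bonded to a two-connected carbon.
The molecule carries 2 separate instances of a nitrile (-C#N) meeting every constraint; each maps to a distinct set of atoms, giving 2 matches.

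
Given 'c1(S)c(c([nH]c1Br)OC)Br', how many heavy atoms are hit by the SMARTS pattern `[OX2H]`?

0

The query [OX2H] means: aliphatic oxygen with two connections, one of which is H — an -OH oxygen.
Check the 10 heavy atoms by environment: 1× n (aromatic, H1, X3) → no; 4× c (aromatic, H0, X3) → no; 1× O (H0, X2) → no; 1× C (H3, X4) → no; 2× Br (H0, X1) → no; 1× S (H1, X2) → no.
No environment satisfies the query, so 0 matching atoms.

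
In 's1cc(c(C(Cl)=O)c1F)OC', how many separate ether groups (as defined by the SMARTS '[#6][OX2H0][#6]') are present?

[#6][OX2H0][#6] is the SMARTS for an ether: an aliphatic oxygen bridging two carbons with no H on the oxygen.
Exactly one fragment in the molecule meets all constraints, giving 1 match.

1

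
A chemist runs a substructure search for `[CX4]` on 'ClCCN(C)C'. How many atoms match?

Check the 6 heavy atoms by environment: 4× C (X4) → match; 1× N (X3) → no; 1× Cl (X1) → no.
That gives 4 matching atoms.

4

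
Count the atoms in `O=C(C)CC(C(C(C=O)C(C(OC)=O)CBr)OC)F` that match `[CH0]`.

2

The query [CH0] means: aliphatic carbon with no attached hydrogen.
Check the 19 heavy atoms by environment: 2× C (H2) → no; 5× C (H1) → no; 2× C (H0) → match; 5× O (H0) → no; 3× C (H3) → no; 1× F (H0) → no; 1× Br (H0) → no.
That gives 2 matching atoms.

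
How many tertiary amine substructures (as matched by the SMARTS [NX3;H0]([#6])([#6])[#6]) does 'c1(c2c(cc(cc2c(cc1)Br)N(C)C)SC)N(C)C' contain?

2

[NX3;H0]([#6])([#6])[#6] is the SMARTS for a tertiary amine: a trivalent nitrogen with no H, bonded to three carbons.
The molecule carries 2 separate instances of a dimethylamino group (-N(CH3)2) meeting every constraint; each maps to a distinct set of atoms, giving 2 matches.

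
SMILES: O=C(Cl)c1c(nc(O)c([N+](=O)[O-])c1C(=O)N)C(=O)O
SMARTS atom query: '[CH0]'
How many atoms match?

3

Check the 19 heavy atoms by environment: 1× n (aromatic, H0) → no; 5× c (aromatic, H0) → no; 3× C (H0) → match; 4× O (H0) → no; 1× N (H2) → no; 1× N (charge +1, H0) → no; 1× O (charge -1, H0) → no; 2× O (H1) → no; 1× Cl (H0) → no.
That gives 3 matching atoms.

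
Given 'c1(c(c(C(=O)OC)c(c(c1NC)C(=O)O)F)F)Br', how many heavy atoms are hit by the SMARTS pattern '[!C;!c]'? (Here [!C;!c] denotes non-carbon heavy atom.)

The query [!C;!c] means: neither aliphatic nor aromatic carbon — same as [!#6].
Check the 18 heavy atoms by environment: 6× c (aromatic) → no; 4× C → no; 4× O → match; 1× N → match; 2× F → match; 1× Br → match.
Summing the matching environments: 4 + 1 + 2 + 1 = 8 matching atoms.

8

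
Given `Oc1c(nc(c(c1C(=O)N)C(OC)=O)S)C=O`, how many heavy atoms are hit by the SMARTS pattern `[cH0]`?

The query [cH0] means: aromatic carbon with no attached hydrogen (substituted or ring-fusion).
Check the 17 heavy atoms by environment: 1× n (aromatic, H0) → no; 5× c (aromatic, H0) → match; 2× C (H0) → no; 4× O (H0) → no; 1× N (H2) → no; 1× O (H1) → no; 1× C (H1) → no; 1× C (H3) → no; 1× S (H1) → no.
That gives 5 matching atoms.

5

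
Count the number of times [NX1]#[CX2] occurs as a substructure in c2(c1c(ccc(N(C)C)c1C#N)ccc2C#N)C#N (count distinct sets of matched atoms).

3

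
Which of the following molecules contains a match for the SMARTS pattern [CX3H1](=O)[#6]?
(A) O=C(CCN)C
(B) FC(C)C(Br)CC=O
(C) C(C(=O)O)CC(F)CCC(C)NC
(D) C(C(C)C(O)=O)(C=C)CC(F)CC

B

[CX3H1](=O)[#6] describes an sp2 carbon with one H, double-bonded to O and single-bonded to carbon (an aldehyde).
(A) has an acetyl/ketone group (-C(=O)CH3) but the carbonyl carbon has H0 (two carbon neighbours), not H1.
(B) contains an aldehyde (-CHO), which satisfies every atom and bond constraint.
(C) has a carboxylic acid group (-C(=O)OH) but the carbonyl carbon has H0 and is bonded to O, not H1.
(D) has a carboxylic acid group (-C(=O)OH) but the carbonyl carbon has H0 and is bonded to O, not H1.
So the answer is (B).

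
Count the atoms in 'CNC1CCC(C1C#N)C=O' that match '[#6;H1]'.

Check the 11 heavy atoms by environment: 4× C (H1) → match; 2× C (H2) → no; 1× O (H0) → no; 1× N (H1) → no; 1× C (H3) → no; 1× C (H0) → no; 1× N (H0) → no.
That gives 4 matching atoms.

4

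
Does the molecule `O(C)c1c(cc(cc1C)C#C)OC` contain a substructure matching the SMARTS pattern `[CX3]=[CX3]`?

No

The pattern [CX3]=[CX3] describes a non-aromatic C=C double bond between two sp2 carbons — an alkene.
The closest candidate here is an ethynyl group (-C#CH), but the C-C bond is a triple bond, not a double bond. No other fragment satisfies the full query, so there is no match.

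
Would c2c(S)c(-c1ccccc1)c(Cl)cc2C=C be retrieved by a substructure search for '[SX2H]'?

Yes

The pattern [SX2H] describes an aliphatic sulfur with two connections, one being H — a thiol.
The molecule carries a thiol (-SH), whose atoms satisfy every constraint of the query, so the pattern matches.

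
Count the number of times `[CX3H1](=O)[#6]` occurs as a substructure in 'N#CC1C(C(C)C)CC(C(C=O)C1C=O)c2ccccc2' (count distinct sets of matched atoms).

[CX3H1](=O)[#6] is the SMARTS for an aldehyde: an sp2 carbon with one H, double-bonded to O and single-bonded to carbon.
The molecule carries 2 separate instances of an aldehyde (-CHO) meeting every constraint; each maps to a distinct set of atoms, giving 2 matches.

2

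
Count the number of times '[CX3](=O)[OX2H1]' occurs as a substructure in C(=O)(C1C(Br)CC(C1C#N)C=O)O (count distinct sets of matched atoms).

1

[CX3](=O)[OX2H1] is the SMARTS for a carboxylic acid: an sp2 carbon double-bonded to O and single-bonded to an -OH oxygen.
Exactly one fragment in the molecule meets all constraints, giving 1 match.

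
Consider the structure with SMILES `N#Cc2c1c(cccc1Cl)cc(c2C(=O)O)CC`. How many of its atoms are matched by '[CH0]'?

The query [CH0] means: aliphatic carbon with no attached hydrogen.
Check the 18 heavy atoms by environment: 6× c (aromatic, H0) → no; 4× c (aromatic, H1) → no; 1× Cl (H0) → no; 1× C (H2) → no; 1× C (H3) → no; 2× C (H0) → match; 1× N (H0) → no; 1× O (H0) → no; 1× O (H1) → no.
That gives 2 matching atoms.

2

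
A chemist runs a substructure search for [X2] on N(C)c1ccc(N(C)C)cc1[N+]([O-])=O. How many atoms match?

0

The query [X2] means: any atom with exactly two total connections (bonds + H).
Check the 14 heavy atoms by environment: 6× c (aromatic, X3) → no; 1× N (charge +1, X3) → no; 1× O (charge -1, X1) → no; 1× O (X1) → no; 2× N (X3) → no; 3× C (X4) → no.
No environment satisfies the query, so 0 matching atoms.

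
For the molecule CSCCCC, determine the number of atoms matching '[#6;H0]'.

The query [#6;H0] means: any carbon with no attached hydrogen.
Check the 6 heavy atoms by environment: 3× C (H2) → no; 1× S (H0) → no; 2× C (H3) → no.
No environment satisfies the query, so 0 matching atoms.

0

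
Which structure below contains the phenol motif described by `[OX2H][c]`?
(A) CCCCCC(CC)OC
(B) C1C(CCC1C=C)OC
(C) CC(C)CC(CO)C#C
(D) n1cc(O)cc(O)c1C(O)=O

D

[OX2H][c] describes a hydroxyl oxygen attached to an aromatic carbon (a phenol).
(A) has a methoxy ether (-OCH3) but the oxygen has H0, not H1.
(B) has a methoxy ether (-OCH3) but the oxygen has H0, not H1.
(C) has a hydroxyl group (-OH) but the -OH is on an aliphatic carbon, not an aromatic c.
(D) contains a hydroxyl group (-OH), which satisfies every atom and bond constraint.
So the answer is (D).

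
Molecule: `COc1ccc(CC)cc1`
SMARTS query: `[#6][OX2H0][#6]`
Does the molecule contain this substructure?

Yes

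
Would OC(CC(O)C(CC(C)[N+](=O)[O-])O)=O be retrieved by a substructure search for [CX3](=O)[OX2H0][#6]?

The pattern [CX3](=O)[OX2H0][#6] describes a carbonyl carbon bonded to an oxygen that is itself bonded to carbon (no H on that O) — an ester.
The closest candidate here is a carboxylic acid group (-C(=O)OH), but the singly-bonded O carries H (OX2H1, not H0). No other fragment satisfies the full query, so there is no match.

No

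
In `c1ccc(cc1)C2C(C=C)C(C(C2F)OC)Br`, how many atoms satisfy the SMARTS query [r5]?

5

Check the 17 heavy atoms by environment: 5× C (in 5-ring) → match; 1× F (acyclic) → no; 3× C (acyclic) → no; 6× c (aromatic, in 6-ring) → no; 1× O (acyclic) → no; 1× Br (acyclic) → no.
That gives 5 matching atoms.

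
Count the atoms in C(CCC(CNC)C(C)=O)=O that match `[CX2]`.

0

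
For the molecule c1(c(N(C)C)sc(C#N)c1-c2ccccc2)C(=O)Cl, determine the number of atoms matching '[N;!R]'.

2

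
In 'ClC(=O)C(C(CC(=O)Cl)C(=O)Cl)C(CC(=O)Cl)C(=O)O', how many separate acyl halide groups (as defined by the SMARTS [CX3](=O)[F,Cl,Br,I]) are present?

[CX3](=O)[F,Cl,Br,I] is the SMARTS for an acyl halide: a carbonyl carbon bonded to a halogen.
The molecule carries 4 separate instances of an acyl chloride (-C(=O)Cl) meeting every constraint; each maps to a distinct set of atoms, giving 4 matches.

4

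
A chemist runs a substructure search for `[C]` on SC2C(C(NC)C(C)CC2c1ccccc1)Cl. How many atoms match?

8

The query [C] means: uppercase C matches aliphatic (non-aromatic) carbon only.
Check the 17 heavy atoms by environment: 8× C → match; 1× S → no; 6× c (aromatic) → no; 1× N → no; 1× Cl → no.
That gives 8 matching atoms.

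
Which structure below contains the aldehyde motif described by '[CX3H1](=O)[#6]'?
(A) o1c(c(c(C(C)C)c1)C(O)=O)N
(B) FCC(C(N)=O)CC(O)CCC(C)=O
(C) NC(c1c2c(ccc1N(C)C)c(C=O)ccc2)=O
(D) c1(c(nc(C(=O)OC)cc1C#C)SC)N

C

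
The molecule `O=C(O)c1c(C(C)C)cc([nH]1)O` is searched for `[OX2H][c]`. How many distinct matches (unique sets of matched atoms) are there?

1

[OX2H][c] is the SMARTS for a phenol: a hydroxyl oxygen attached to an aromatic carbon.
Exactly one fragment in the molecule meets all constraints, giving 1 match.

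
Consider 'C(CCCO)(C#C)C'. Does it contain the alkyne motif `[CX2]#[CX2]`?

Yes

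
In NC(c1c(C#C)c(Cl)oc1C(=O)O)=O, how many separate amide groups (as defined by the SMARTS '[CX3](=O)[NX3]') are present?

1

[CX3](=O)[NX3] is the SMARTS for an amide: a carbonyl carbon bonded to a trivalent nitrogen.
Exactly one fragment in the molecule meets all constraints, giving 1 match.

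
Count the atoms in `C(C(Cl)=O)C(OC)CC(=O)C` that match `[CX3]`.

2

The query [CX3] means: C with X3: aliphatic carbon with exactly 3 total connections.
Check the 11 heavy atoms by environment: 5× C (X4) → no; 1× O (X2) → no; 2× C (X3) → match; 2× O (X1) → no; 1× Cl (X1) → no.
That gives 2 matching atoms.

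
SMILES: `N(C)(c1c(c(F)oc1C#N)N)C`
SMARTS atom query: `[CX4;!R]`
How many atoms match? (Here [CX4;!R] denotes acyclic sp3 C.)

2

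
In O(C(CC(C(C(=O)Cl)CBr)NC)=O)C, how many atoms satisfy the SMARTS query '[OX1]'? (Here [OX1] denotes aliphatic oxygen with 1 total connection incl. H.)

The query [OX1] means: aliphatic oxygen with one total connection — typically a carbonyl =O or an oxide.
Check the 14 heavy atoms by environment: 6× C (X4) → no; 1× N (X3) → no; 2× C (X3) → no; 2× O (X1) → match; 1× O (X2) → no; 1× Br (X1) → no; 1× Cl (X1) → no.
That gives 2 matching atoms.

2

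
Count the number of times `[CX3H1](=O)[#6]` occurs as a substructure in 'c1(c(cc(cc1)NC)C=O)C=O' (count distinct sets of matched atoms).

[CX3H1](=O)[#6] is the SMARTS for an aldehyde: an sp2 carbon with one H, double-bonded to O and single-bonded to carbon.
The molecule carries 2 separate instances of an aldehyde (-CHO) meeting every constraint; each maps to a distinct set of atoms, giving 2 matches.

2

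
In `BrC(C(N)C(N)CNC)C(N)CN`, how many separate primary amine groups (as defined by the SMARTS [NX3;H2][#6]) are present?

4

[NX3;H2][#6] is the SMARTS for a primary amine: a trivalent nitrogen with two H attached to carbon.
The molecule carries 4 separate instances of a primary amino group (-NH2) meeting every constraint; each maps to a distinct set of atoms, giving 4 matches.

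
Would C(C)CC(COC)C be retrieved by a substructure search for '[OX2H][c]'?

The pattern [OX2H][c] describes a hydroxyl oxygen attached to an aromatic carbon — a phenol.
The closest candidate here is a methoxy ether (-OCH3), but the oxygen has H0, not H1. No other fragment satisfies the full query, so there is no match.

No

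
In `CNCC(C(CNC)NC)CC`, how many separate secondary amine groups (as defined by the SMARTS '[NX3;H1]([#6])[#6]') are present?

3

[NX3;H1]([#6])[#6] is the SMARTS for a secondary amine: a trivalent nitrogen with one H, bonded to two carbons.
The molecule carries 3 separate instances of an N-methylamino group (-NHCH3) meeting every constraint; each maps to a distinct set of atoms, giving 3 matches.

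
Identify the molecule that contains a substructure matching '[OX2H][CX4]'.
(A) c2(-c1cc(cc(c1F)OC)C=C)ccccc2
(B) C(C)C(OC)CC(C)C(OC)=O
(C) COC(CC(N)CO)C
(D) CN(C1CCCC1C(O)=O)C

C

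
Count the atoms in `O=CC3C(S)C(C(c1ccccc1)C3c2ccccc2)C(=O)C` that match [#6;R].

17

Check the 23 heavy atoms by environment: 5× C (in 5-ring) → match; 12× c (aromatic, in 6-ring) → match; 1× S (acyclic) → no; 3× C (acyclic) → no; 2× O (acyclic) → no.
Summing the matching environments: 5 + 12 = 17 matching atoms.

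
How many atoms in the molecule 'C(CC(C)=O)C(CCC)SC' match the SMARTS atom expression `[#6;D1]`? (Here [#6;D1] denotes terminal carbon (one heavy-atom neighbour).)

The query [#6;D1] means: carbon bonded to exactly one heavy atom.
Check the 11 heavy atoms by environment: 4× C (D2) → no; 2× C (D3) → no; 1× S (D2) → no; 3× C (D1) → match; 1× O (D1) → no.
That gives 3 matching atoms.

3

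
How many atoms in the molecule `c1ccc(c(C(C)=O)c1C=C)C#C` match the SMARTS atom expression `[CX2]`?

The query [CX2] means: C with X2: aliphatic carbon with exactly 2 total connections.
Check the 13 heavy atoms by environment: 6× c (aromatic, X3) → no; 2× C (X2) → match; 3× C (X3) → no; 1× O (X1) → no; 1× C (X4) → no.
That gives 2 matching atoms.

2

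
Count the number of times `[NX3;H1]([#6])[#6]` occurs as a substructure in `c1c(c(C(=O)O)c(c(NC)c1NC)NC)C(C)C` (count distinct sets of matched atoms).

[NX3;H1]([#6])[#6] is the SMARTS for a secondary amine: a trivalent nitrogen with one H, bonded to two carbons.
The molecule carries 3 separate instances of an N-methylamino group (-NHCH3) meeting every constraint; each maps to a distinct set of atoms, giving 3 matches.

3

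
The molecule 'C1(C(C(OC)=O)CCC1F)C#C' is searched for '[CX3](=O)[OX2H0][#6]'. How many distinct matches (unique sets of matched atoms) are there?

1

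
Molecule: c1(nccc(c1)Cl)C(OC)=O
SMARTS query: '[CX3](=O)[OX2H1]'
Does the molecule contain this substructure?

No

The pattern [CX3](=O)[OX2H1] describes an sp2 carbon double-bonded to O and single-bonded to an -OH oxygen — a carboxylic acid.
The closest candidate here is a methyl-ester group (-C(=O)OCH3), but the singly-bonded O has no H (OX2H0, not OX2H1). No other fragment satisfies the full query, so there is no match.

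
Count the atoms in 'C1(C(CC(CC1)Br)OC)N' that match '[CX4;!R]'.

The query [CX4;!R] means: aliphatic carbon with four total connections, not in a ring.
Check the 10 heavy atoms by environment: 6× C (X4, in 6-ring) → no; 1× N (X3, acyclic) → no; 1× Br (X1, acyclic) → no; 1× O (X2, acyclic) → no; 1× C (X4, acyclic) → match.
That gives 1 matching atom.

1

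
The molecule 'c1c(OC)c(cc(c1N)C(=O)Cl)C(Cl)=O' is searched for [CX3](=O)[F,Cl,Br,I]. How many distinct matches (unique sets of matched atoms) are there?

2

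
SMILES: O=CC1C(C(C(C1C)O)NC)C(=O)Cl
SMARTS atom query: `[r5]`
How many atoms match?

The query [r5] means: r5 matches atoms in a five-membered ring.
Check the 14 heavy atoms by environment: 5× C (in 5-ring) → match; 4× C (acyclic) → no; 3× O (acyclic) → no; 1× Cl (acyclic) → no; 1× N (acyclic) → no.
That gives 5 matching atoms.

5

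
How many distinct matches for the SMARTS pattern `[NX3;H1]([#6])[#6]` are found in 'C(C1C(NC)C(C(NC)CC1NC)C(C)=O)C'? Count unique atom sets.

[NX3;H1]([#6])[#6] is the SMARTS for a secondary amine: a trivalent nitrogen with one H, bonded to two carbons.
The molecule carries 3 separate instances of an N-methylamino group (-NHCH3) meeting every constraint; each maps to a distinct set of atoms, giving 3 matches.

3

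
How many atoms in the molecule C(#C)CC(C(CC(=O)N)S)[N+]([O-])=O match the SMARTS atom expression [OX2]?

0

Check the 13 heavy atoms by environment: 4× C (X4) → no; 1× S (X2) → no; 2× C (X2) → no; 1× N (charge +1, X3) → no; 1× O (charge -1, X1) → no; 2× O (X1) → no; 1× C (X3) → no; 1× N (X3) → no.
No environment satisfies the query, so 0 matching atoms.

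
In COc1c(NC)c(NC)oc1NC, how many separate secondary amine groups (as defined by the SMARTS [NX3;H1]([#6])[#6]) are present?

[NX3;H1]([#6])[#6] is the SMARTS for a secondary amine: a trivalent nitrogen with one H, bonded to two carbons.
The molecule carries 3 separate instances of an N-methylamino group (-NHCH3) meeting every constraint; each maps to a distinct set of atoms, giving 3 matches.

3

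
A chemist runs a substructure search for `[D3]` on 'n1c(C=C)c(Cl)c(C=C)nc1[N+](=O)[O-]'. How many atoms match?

5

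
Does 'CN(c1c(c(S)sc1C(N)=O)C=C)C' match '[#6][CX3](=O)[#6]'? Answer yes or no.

No

The pattern [#6][CX3](=O)[#6] describes a carbonyl carbon (no H) flanked by two carbons — a ketone.
The closest candidate here is a primary amide (-C(=O)NH2), but one neighbour of the carbonyl carbon is N, not C. No other fragment satisfies the full query, so there is no match.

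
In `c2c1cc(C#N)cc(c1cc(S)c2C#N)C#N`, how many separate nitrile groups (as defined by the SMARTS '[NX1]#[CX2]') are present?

3

[NX1]#[CX2] is the SMARTS for a nitrile: a nitrogen triple-bonded to a two-connected carbon.
The molecule carries 3 separate instances of a nitrile (-C#N) meeting every constraint; each maps to a distinct set of atoms, giving 3 matches.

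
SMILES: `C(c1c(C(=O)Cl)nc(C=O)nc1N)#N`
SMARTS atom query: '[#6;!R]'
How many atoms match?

3

Check the 14 heavy atoms by environment: 2× n (aromatic, in 6-ring) → no; 4× c (aromatic, in 6-ring) → no; 3× C (acyclic) → match; 2× O (acyclic) → no; 2× N (acyclic) → no; 1× Cl (acyclic) → no.
That gives 3 matching atoms.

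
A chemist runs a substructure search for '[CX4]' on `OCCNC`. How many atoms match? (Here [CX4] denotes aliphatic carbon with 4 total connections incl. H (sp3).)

3

The query [CX4] means: C with X4: aliphatic carbon with exactly 4 total connections (bonds + H).
Check the 5 heavy atoms by environment: 3× C (X4) → match; 1× O (X2) → no; 1× N (X3) → no.
That gives 3 matching atoms.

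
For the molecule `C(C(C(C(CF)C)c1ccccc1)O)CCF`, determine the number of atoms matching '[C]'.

The query [C] means: uppercase C matches aliphatic (non-aromatic) carbon only.
Check the 17 heavy atoms by environment: 8× C → match; 2× F → no; 1× O → no; 6× c (aromatic) → no.
That gives 8 matching atoms.

8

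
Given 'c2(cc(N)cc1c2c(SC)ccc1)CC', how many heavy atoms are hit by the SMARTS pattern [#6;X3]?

10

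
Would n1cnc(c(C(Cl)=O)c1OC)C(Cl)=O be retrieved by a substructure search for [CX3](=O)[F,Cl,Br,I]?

The pattern [CX3](=O)[F,Cl,Br,I] describes a carbonyl carbon bonded to a halogen — an acyl halide.
The molecule carries an acyl chloride (-C(=O)Cl), whose atoms satisfy every constraint of the query, so the pattern matches.

Yes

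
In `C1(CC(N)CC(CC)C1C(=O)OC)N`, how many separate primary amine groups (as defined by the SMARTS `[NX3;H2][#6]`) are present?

2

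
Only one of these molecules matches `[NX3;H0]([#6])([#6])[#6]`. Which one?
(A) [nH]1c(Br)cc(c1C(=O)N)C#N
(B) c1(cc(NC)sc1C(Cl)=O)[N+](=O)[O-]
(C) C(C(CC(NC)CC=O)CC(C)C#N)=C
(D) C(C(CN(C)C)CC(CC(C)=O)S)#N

[NX3;H0]([#6])([#6])[#6] describes a trivalent nitrogen with no H, bonded to three carbons (a tertiary amine).
(A) has a primary amide (-C(=O)NH2) but the amide nitrogen has H2 and only one carbon neighbour.
(B) has an N-methylamino group (-NHCH3) but the nitrogen still has one H (H1), not H0.
(C) has an N-methylamino group (-NHCH3) but the nitrogen still has one H (H1), not H0.
(D) contains a dimethylamino group (-N(CH3)2), which satisfies every atom and bond constraint.
So the answer is (D).

D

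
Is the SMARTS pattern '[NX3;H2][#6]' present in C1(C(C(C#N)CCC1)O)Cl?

The pattern [NX3;H2][#6] describes a trivalent nitrogen with two H attached to carbon — a primary amine.
The closest candidate here is a nitrile (-C#N), but the nitrogen is NX1 (triple-bonded), not NX3 with two H. No other fragment satisfies the full query, so there is no match.

No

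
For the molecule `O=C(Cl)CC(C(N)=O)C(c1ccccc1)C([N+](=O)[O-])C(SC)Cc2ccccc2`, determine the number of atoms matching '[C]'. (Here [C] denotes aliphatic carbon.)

Check the 29 heavy atoms by environment: 9× C → match; 1× N (charge +1) → no; 1× O (charge -1) → no; 3× O → no; 1× N → no; 12× c (aromatic) → no; 1× Cl → no; 1× S → no.
That gives 9 matching atoms.

9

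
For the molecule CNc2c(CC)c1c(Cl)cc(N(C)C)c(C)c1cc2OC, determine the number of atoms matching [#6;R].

10

The query [#6;R] means: carbon that is part of a ring.
Check the 21 heavy atoms by environment: 10× c (aromatic, in 6-ring) → match; 1× Cl (acyclic) → no; 7× C (acyclic) → no; 2× N (acyclic) → no; 1× O (acyclic) → no.
That gives 10 matching atoms.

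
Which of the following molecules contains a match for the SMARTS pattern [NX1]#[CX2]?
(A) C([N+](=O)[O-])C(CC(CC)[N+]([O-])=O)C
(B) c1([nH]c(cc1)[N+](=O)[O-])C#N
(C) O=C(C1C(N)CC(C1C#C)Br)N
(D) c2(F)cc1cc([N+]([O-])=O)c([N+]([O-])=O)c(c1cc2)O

[NX1]#[CX2] describes a nitrogen triple-bonded to a two-connected carbon (a nitrile).
(A) has a nitro group (-[N+](=O)[O-]) but there is no C#N triple bond.
(B) contains a nitrile (-C#N), which satisfies every atom and bond constraint.
(C) has a primary amino group (-NH2) but the nitrogen is NX3 (three connections), not NX1 triple-bonded.
(D) has a nitro group (-[N+](=O)[O-]) but there is no C#N triple bond.
So the answer is (B).

B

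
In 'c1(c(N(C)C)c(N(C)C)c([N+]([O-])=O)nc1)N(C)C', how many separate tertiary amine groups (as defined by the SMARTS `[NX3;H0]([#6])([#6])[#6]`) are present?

[NX3;H0]([#6])([#6])[#6] is the SMARTS for a tertiary amine: a trivalent nitrogen with no H, bonded to three carbons.
The molecule carries 3 separate instances of a dimethylamino group (-N(CH3)2) meeting every constraint; each maps to a distinct set of atoms, giving 3 matches.

3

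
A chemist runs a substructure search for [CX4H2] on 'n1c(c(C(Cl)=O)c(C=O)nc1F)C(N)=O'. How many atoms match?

The query [CX4H2] means: sp3 carbon (X4) with exactly two hydrogens.
Check the 15 heavy atoms by environment: 2× n (aromatic, H0, X2) → no; 4× c (aromatic, H0, X3) → no; 2× C (H0, X3) → no; 3× O (H0, X1) → no; 1× Cl (H0, X1) → no; 1× F (H0, X1) → no; 1× C (H1, X3) → no; 1× N (H2, X3) → no.
No environment satisfies the query, so 0 matching atoms.

0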